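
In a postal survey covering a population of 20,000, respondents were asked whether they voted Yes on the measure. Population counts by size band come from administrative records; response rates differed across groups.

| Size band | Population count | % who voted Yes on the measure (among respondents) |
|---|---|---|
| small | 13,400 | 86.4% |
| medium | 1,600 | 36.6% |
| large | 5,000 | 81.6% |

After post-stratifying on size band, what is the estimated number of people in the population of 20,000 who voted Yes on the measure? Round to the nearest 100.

Apply each group's respondent rate to its population count:
  small: 13,400 × 86.4% = 11577.6
  medium: 1,600 × 36.6% = 585.6
  large: 5,000 × 81.6% = 4080
Estimated total = 16243.2 → 16,200.

16,200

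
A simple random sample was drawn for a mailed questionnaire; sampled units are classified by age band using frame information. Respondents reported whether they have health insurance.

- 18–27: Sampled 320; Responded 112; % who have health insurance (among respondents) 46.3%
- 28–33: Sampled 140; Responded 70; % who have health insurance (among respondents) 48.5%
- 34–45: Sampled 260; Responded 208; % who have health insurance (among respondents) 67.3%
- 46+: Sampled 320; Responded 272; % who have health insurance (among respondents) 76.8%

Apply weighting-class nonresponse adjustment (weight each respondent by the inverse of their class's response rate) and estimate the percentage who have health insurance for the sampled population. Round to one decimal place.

61.2%

Class response rates: 18–27 112/320 = 35%, 28–33 70/140 = 50%, 34–45 208/260 = 80%, 46+ 272/320 = 85%.
Each respondent's weight = sampled/responded in their class; summing within a class gives n_sampled, so:
  18–27: 320 × 46.3 = 14,816
  28–33: 140 × 48.5 = 6790
  34–45: 260 × 67.3 = 17,498
  46+: 320 × 76.8 = 24,576
Adjusted estimate = 63,680 / 1,040 = 61.2308 → 61.2%.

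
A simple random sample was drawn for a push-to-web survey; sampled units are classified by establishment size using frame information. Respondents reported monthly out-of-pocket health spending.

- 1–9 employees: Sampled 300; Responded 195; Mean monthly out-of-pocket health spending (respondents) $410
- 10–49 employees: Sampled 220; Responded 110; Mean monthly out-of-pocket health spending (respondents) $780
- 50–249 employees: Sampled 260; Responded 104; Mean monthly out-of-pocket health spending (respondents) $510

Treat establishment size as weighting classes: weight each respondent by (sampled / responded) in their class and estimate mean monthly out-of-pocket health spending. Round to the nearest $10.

$550

Response rates by class: 1–9 employees 195/300 = 65%, 10–49 employees 110/220 = 50%, 50–249 employees 104/260 = 40%.
Inverse-response-rate weighting restores each class to its sampled count, so class totals weight by n_sampled:
  1–9 employees: 300 × 410 = 123,000
  10–49 employees: 220 × 780 = 171,600
  50–249 employees: 260 × 510 = 132,600
Adjusted estimate = 427,200 / 780 = 547.692 → $550.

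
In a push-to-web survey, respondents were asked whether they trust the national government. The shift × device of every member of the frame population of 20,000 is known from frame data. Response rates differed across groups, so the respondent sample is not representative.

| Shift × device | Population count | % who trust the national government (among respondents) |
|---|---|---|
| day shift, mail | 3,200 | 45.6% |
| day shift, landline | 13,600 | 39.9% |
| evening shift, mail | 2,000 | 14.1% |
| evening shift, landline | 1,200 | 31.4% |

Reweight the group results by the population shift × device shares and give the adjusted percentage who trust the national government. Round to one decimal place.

Weight each group's respondent value by its population share:
  day shift, mail: (3,200/20,000) × 45.6 = 7.296
  day shift, landline: (13,600/20,000) × 39.9 = 27.132
  evening shift, mail: (2,000/20,000) × 14.1 = 1.41
  evening shift, landline: (1,200/20,000) × 31.4 = 1.884
Post-stratified estimate = 37.722 → 37.7%.

37.7%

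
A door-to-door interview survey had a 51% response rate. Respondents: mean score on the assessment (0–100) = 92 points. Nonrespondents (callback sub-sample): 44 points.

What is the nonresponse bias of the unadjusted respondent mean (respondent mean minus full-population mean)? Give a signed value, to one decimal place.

+23.5

Nonresponse fraction = 1 − 0.51 = 0.49.
Bias = (nonresponse fraction) × (respondent mean − nonrespondent mean)
     = 0.49 × (92 − 44) = 0.49 × 48 = 23.52.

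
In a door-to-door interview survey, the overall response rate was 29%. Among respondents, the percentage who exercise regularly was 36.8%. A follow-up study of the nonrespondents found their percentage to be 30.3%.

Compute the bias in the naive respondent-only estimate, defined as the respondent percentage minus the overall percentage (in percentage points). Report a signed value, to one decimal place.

Nonresponse fraction = 1 − 0.29 = 0.71.
Bias = (nonresponse fraction) × (respondent percentage − nonrespondent percentage)
     = 0.71 × (36.8 − 30.3) = 0.71 × 6.5 = 4.615.

+4.6 percentage points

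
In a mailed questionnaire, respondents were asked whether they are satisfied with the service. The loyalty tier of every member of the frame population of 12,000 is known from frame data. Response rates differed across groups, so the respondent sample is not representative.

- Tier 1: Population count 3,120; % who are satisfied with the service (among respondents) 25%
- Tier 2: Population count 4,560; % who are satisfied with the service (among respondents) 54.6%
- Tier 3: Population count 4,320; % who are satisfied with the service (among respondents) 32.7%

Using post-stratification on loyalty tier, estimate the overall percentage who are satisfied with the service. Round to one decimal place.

39.0%

Each cell contributes population-share × respondent value:
  Tier 1: (3,120/12,000) × 25 = 6.5
  Tier 2: (4,560/12,000) × 54.6 = 20.748
  Tier 3: (4,320/12,000) × 32.7 = 11.772
Post-stratified estimate = 39.02 → 39.0%.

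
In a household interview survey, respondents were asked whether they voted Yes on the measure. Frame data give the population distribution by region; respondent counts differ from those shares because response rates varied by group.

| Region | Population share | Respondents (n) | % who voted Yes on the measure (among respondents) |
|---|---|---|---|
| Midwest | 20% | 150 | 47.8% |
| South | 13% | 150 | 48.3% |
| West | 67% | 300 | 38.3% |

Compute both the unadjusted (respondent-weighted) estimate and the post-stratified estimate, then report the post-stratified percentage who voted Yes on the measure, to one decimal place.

41.5%

Without adjustment, the pooled respondent share is:
  (150/600)×47.8 + (150/600)×48.3 + (300/600)×38.3 = 43.175%
Post-stratified estimate weights by population shares:
  0.2×47.8 + 0.13×48.3 + 0.67×38.3 = 41.5%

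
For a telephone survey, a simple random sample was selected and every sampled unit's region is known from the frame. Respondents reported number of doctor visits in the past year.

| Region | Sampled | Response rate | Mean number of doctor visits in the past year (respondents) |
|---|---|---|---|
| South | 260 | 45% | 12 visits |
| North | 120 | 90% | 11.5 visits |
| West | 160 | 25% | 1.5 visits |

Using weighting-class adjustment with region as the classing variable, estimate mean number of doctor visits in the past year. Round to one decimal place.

8.8

Each respondent's weight = sampled/responded in their class; summing within a class gives n_sampled, so:
  South: 260 × 12 = 3120
  North: 120 × 11.5 = 1380
  West: 160 × 1.5 = 240
Adjusted estimate = 4740 / 540 = 8.77778 → 8.8.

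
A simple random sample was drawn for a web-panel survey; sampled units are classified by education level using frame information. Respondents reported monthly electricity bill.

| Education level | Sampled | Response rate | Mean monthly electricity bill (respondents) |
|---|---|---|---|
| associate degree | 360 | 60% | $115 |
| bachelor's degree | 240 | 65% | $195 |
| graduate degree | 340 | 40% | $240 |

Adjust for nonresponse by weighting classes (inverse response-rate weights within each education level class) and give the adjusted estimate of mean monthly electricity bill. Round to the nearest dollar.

Weighting each respondent by the inverse class response rate inflates each class back to its sampled size, so the class weight is n_sampled:
  associate degree: 360 × 115 = 41,400
  bachelor's degree: 240 × 195 = 46,800
  graduate degree: 340 × 240 = 81,600
Adjusted estimate = 169,800 / 940 = 180.638 → $181.

$181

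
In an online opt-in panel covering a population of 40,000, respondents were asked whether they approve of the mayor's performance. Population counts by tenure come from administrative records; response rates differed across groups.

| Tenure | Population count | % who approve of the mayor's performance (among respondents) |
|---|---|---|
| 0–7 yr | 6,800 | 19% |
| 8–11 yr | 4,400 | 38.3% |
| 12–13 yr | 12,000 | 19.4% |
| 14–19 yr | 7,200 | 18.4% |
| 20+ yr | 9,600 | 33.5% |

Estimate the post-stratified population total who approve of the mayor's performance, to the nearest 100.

9,800

Apply each group's respondent rate to its population count:
  0–7 yr: 6,800 × 19% = 1292
  8–11 yr: 4,400 × 38.3% = 1685.2
  12–13 yr: 12,000 × 19.4% = 2328
  14–19 yr: 7,200 × 18.4% = 1324.8
  20+ yr: 9,600 × 33.5% = 3216
Estimated total = 9846 → 9,800.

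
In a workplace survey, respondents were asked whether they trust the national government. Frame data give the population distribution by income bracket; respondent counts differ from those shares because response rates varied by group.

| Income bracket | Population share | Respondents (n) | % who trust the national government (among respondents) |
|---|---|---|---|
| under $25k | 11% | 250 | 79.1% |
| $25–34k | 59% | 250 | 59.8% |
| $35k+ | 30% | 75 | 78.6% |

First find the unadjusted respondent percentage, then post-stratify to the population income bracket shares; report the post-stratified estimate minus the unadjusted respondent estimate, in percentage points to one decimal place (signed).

Without adjustment, the pooled respondent share is:
  (250/575)×79.1 + (250/575)×59.8 + (75/575)×78.6 = 70.6435%
Reweighting by population income bracket shares:
  0.11×79.1 + 0.59×59.8 + 0.3×78.6 = 67.563%
Difference = 67.563 − 70.6435 = -3.0805 pp.

-3.1 percentage points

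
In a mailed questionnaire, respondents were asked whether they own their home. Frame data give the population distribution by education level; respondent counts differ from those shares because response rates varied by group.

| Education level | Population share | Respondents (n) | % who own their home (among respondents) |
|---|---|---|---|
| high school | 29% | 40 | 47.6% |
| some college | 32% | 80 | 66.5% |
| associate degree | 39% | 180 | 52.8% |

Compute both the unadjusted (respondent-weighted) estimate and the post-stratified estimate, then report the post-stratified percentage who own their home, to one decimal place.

55.7%

Unadjusted (pooled respondent) estimate weights by respondent counts:
  (40/300)×47.6 + (80/300)×66.5 + (180/300)×52.8 = 55.76%
Reweighting by population education level shares:
  0.29×47.6 + 0.32×66.5 + 0.39×52.8 = 55.676%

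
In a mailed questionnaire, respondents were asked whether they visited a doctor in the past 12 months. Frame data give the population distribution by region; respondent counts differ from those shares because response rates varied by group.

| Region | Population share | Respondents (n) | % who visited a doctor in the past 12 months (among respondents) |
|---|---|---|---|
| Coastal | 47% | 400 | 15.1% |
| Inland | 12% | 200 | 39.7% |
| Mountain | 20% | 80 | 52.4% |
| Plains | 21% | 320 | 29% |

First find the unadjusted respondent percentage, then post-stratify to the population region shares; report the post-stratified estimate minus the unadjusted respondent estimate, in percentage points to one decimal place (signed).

+1.0 percentage points

Without adjustment, the pooled respondent share is:
  (400/1000)×15.1 + (200/1000)×39.7 + (80/1000)×52.4 + (320/1000)×29 = 27.452%
Post-stratifying to population shares instead:
  0.47×15.1 + 0.12×39.7 + 0.2×52.4 + 0.21×29 = 28.431%
Difference = 28.431 − 27.452 = 0.979 pp.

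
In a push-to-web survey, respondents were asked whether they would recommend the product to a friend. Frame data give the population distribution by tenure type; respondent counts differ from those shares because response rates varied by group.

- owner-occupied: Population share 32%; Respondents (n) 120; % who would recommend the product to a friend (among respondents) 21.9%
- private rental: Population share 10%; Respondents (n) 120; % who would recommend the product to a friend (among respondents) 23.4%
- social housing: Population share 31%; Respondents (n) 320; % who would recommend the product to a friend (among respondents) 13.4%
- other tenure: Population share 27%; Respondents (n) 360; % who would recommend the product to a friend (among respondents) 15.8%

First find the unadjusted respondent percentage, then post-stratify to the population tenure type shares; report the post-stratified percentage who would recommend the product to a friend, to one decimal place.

Without adjustment, the pooled respondent share is:
  (120/920)×21.9 + (120/920)×23.4 + (320/920)×13.4 + (360/920)×15.8 = 16.7522%
Post-stratified estimate weights by population shares:
  0.32×21.9 + 0.1×23.4 + 0.31×13.4 + 0.27×15.8 = 17.768%

17.8%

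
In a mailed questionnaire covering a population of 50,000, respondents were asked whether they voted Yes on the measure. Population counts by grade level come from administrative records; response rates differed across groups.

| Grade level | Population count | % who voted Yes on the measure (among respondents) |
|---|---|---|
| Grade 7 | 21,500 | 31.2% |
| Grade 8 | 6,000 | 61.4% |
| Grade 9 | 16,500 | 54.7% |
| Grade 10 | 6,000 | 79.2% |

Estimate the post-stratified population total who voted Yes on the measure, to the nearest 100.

24,200

Apply each group's respondent rate to its population count:
  Grade 7: 21,500 × 31.2% = 6708
  Grade 8: 6,000 × 61.4% = 3684
  Grade 9: 16,500 × 54.7% = 9025.5
  Grade 10: 6,000 × 79.2% = 4752
Estimated total = 24169.5 → 24,200.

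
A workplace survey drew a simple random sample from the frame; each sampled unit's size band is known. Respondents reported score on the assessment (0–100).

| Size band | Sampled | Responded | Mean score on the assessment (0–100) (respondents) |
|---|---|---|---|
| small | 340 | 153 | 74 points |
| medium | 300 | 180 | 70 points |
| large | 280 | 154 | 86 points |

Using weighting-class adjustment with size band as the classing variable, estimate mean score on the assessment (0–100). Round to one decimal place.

76.3

Response rates by class: small 153/340 = 45%, medium 180/300 = 60%, large 154/280 = 55%.
Each respondent's weight = sampled/responded in their class; summing within a class gives n_sampled, so:
  small: 340 × 74 = 25,160
  medium: 300 × 70 = 21,000
  large: 280 × 86 = 24,080
Adjusted estimate = 70,240 / 920 = 76.3478 → 76.3.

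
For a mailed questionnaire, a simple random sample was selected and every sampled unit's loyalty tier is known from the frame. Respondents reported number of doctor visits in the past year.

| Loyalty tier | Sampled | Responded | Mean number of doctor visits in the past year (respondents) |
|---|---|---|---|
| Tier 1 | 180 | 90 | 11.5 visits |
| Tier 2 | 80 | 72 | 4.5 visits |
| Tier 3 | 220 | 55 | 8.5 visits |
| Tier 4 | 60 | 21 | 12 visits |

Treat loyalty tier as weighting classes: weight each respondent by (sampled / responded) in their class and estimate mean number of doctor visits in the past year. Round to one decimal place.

Class response rates: Tier 1 90/180 = 50%, Tier 2 72/80 = 90%, Tier 3 55/220 = 25%, Tier 4 21/60 = 35%.
Each respondent's weight = sampled/responded in their class; summing within a class gives n_sampled, so:
  Tier 1: 180 × 11.5 = 2070
  Tier 2: 80 × 4.5 = 360
  Tier 3: 220 × 8.5 = 1870
  Tier 4: 60 × 12 = 720
Adjusted estimate = 5020 / 540 = 9.2963 → 9.3.

9.3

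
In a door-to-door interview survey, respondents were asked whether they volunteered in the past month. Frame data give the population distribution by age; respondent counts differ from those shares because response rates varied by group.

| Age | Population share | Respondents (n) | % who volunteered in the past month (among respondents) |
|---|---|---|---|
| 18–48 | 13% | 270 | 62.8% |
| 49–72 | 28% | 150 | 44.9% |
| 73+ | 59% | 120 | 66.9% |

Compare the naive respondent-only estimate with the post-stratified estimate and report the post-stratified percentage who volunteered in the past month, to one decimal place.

60.2%

Unadjusted (pooled respondent) estimate weights by respondent counts:
  (270/540)×62.8 + (150/540)×44.9 + (120/540)×66.9 = 58.7389%
Reweighting by population age shares:
  0.13×62.8 + 0.28×44.9 + 0.59×66.9 = 60.207%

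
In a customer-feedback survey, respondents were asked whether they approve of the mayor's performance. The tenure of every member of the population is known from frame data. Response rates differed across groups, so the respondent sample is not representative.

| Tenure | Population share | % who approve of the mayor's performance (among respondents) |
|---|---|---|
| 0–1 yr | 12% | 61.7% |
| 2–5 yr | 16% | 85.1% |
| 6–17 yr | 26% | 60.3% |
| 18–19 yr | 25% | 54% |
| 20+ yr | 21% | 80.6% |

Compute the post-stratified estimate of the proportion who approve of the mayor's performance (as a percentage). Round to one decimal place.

Weight each group's respondent value by its population share:
  0–1 yr: 0.12 × 61.7 = 7.404
  2–5 yr: 0.16 × 85.1 = 13.616
  6–17 yr: 0.26 × 60.3 = 15.678
  18–19 yr: 0.25 × 54 = 13.5
  20+ yr: 0.21 × 80.6 = 16.926
Post-stratified estimate = 67.124 → 67.1%.

67.1%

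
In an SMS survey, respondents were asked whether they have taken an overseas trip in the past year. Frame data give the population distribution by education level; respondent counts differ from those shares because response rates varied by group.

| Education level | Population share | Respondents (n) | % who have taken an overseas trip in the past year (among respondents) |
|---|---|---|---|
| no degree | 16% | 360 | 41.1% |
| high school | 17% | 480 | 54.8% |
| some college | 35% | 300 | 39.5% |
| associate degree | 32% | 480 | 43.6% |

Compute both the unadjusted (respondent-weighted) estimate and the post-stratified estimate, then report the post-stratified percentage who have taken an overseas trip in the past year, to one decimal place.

43.7%

Naive respondent-only estimate (weights = respondent counts):
  (360/1620)×41.1 + (480/1620)×54.8 + (300/1620)×39.5 + (480/1620)×43.6 = 45.6037%
Post-stratified estimate weights by population shares:
  0.16×41.1 + 0.17×54.8 + 0.35×39.5 + 0.32×43.6 = 43.669%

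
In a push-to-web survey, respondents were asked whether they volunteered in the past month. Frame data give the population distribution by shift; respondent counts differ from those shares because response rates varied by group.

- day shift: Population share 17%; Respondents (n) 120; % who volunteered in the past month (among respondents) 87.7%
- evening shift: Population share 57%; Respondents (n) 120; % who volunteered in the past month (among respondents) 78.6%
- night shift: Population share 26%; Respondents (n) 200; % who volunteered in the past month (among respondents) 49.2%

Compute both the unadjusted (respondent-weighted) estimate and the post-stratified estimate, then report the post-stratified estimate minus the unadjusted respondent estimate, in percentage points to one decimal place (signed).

Unadjusted (pooled respondent) estimate weights by respondent counts:
  (120/440)×87.7 + (120/440)×78.6 + (200/440)×49.2 = 67.7182%
Post-stratifying to population shares instead:
  0.17×87.7 + 0.57×78.6 + 0.26×49.2 = 72.503%
Difference = 72.503 − 67.7182 = 4.7848 pp.

+4.8 percentage points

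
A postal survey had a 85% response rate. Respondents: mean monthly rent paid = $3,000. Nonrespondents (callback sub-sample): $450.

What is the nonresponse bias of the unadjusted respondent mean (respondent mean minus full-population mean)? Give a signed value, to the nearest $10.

+$380

Nonresponse fraction = 1 − 0.85 = 0.15.
Bias = (nonresponse fraction) × (respondent mean − nonrespondent mean)
     = 0.15 × (3000 − 450) = 0.15 × 2550 = 382.5.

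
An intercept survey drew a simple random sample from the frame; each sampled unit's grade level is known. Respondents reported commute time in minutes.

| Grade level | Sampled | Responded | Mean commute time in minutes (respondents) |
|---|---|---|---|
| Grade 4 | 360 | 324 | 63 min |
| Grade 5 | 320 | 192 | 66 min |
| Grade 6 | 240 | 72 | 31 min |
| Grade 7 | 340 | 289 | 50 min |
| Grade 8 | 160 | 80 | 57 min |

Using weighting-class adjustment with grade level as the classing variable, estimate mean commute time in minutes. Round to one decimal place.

Response rates by class: Grade 4 324/360 = 90%, Grade 5 192/320 = 60%, Grade 6 72/240 = 30%, Grade 7 289/340 = 85%, Grade 8 80/160 = 50%.
Each respondent's weight = sampled/responded in their class; summing within a class gives n_sampled, so:
  Grade 4: 360 × 63 = 22,680
  Grade 5: 320 × 66 = 21,120
  Grade 6: 240 × 31 = 7440
  Grade 7: 340 × 50 = 17,000
  Grade 8: 160 × 57 = 9120
Adjusted estimate = 77,360 / 1,420 = 54.4789 → 54.5.

54.5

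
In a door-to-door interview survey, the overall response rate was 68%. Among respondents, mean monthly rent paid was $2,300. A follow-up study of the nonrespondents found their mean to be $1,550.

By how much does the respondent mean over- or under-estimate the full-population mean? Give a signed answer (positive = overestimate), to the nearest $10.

+$240

Nonresponse fraction = 1 − 0.68 = 0.32.
Bias = (nonresponse fraction) × (respondent mean − nonrespondent mean)
     = 0.32 × (2300 − 1550) = 0.32 × 750 = 240.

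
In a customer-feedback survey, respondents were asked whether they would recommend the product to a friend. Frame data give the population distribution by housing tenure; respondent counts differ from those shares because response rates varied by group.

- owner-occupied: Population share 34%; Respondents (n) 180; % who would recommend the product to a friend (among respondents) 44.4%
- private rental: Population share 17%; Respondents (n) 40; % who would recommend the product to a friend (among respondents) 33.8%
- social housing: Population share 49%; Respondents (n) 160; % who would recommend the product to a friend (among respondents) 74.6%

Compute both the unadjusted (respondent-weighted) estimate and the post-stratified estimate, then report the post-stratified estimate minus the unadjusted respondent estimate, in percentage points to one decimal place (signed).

Unadjusted (pooled respondent) estimate weights by respondent counts:
  (180/380)×44.4 + (40/380)×33.8 + (160/380)×74.6 = 56%
Post-stratified estimate weights by population shares:
  0.34×44.4 + 0.17×33.8 + 0.49×74.6 = 57.396%
Difference = 57.396 − 56 = 1.396 pp.

+1.4 percentage points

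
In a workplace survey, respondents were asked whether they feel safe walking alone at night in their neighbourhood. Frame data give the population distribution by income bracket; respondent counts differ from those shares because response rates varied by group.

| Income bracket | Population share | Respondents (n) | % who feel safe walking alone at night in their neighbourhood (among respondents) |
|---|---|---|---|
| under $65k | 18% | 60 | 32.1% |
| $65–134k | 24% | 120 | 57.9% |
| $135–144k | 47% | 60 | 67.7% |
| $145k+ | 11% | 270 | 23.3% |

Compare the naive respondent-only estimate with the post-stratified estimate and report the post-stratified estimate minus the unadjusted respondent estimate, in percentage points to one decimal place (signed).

Naive respondent-only estimate (weights = respondent counts):
  (60/510)×32.1 + (120/510)×57.9 + (60/510)×67.7 + (270/510)×23.3 = 37.7%
Post-stratifying to population shares instead:
  0.18×32.1 + 0.24×57.9 + 0.47×67.7 + 0.11×23.3 = 54.056%
Difference = 54.056 − 37.7 = 16.356 pp.

+16.4 percentage points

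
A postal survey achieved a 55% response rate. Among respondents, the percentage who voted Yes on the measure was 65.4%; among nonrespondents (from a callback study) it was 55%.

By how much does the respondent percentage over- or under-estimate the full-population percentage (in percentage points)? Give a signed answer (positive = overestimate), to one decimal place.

Nonresponse fraction = 1 − 0.55 = 0.45.
Bias = (nonresponse fraction) × (respondent percentage − nonrespondent percentage)
     = 0.45 × (65.4 − 55) = 0.45 × 10.4 = 4.68.

+4.7 percentage points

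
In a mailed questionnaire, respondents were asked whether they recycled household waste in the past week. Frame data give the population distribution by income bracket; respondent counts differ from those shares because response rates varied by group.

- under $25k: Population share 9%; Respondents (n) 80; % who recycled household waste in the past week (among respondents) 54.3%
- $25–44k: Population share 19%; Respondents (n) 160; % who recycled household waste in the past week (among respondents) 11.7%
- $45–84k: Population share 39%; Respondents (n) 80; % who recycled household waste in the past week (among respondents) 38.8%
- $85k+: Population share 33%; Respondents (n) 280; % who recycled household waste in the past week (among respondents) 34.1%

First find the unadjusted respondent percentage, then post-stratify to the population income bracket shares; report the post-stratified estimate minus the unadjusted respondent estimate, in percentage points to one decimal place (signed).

+2.0 percentage points

Unadjusted (pooled respondent) estimate weights by respondent counts:
  (80/600)×54.3 + (160/600)×11.7 + (80/600)×38.8 + (280/600)×34.1 = 31.4467%
Post-stratifying to population shares instead:
  0.09×54.3 + 0.19×11.7 + 0.39×38.8 + 0.33×34.1 = 33.495%
Difference = 33.495 − 31.4467 = 2.0483 pp.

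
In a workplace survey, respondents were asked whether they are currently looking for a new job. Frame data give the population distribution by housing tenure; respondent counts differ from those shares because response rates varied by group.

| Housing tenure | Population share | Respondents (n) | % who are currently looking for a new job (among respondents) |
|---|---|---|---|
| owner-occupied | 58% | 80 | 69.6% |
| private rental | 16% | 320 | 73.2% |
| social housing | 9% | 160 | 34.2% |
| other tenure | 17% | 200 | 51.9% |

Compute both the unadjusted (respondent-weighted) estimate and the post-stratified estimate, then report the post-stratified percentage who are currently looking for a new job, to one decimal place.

Unadjusted (pooled respondent) estimate weights by respondent counts:
  (80/760)×69.6 + (320/760)×73.2 + (160/760)×34.2 + (200/760)×51.9 = 59.0053%
Post-stratified estimate weights by population shares:
  0.58×69.6 + 0.16×73.2 + 0.09×34.2 + 0.17×51.9 = 63.981%

64.0%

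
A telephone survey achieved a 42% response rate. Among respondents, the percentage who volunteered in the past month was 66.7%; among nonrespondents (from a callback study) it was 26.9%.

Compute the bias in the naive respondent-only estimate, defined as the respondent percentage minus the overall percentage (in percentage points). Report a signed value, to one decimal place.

Nonresponse fraction = 1 − 0.42 = 0.58.
Bias = (nonresponse fraction) × (respondent percentage − nonrespondent percentage)
     = 0.58 × (66.7 − 26.9) = 0.58 × 39.8 = 23.084.

+23.1 percentage points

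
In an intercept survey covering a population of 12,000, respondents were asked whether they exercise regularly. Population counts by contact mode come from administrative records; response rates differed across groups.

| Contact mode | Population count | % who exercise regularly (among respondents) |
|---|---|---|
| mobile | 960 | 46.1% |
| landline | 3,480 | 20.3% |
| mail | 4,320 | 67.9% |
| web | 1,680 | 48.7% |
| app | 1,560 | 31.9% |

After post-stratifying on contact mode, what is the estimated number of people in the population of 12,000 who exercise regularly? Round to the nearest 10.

Estimated count per cell = population count × respondent percentage:
  mobile: 960 × 46.1% = 442.56
  landline: 3,480 × 20.3% = 706.44
  mail: 4,320 × 67.9% = 2933.28
  web: 1,680 × 48.7% = 818.16
  app: 1,560 × 31.9% = 497.64
Estimated total = 5398.08 → 5,400.

5,400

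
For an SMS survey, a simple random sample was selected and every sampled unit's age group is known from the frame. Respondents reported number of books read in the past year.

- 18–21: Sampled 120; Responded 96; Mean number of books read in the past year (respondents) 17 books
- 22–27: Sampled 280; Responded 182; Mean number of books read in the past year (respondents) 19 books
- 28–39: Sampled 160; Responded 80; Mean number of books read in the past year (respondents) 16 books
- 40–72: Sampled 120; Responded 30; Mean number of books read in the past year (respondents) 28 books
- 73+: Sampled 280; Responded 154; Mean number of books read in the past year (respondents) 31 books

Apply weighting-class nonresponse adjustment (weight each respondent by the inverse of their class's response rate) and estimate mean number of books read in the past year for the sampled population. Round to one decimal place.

22.9

Response rates by class: 18–21 96/120 = 80%, 22–27 182/280 = 65%, 28–39 80/160 = 50%, 40–72 30/120 = 25%, 73+ 154/280 = 55%.
Each respondent's weight = sampled/responded in their class; summing within a class gives n_sampled, so:
  18–21: 120 × 17 = 2040
  22–27: 280 × 19 = 5320
  28–39: 160 × 16 = 2560
  40–72: 120 × 28 = 3360
  73+: 280 × 31 = 8680
Adjusted estimate = 21,960 / 960 = 22.875 → 22.9.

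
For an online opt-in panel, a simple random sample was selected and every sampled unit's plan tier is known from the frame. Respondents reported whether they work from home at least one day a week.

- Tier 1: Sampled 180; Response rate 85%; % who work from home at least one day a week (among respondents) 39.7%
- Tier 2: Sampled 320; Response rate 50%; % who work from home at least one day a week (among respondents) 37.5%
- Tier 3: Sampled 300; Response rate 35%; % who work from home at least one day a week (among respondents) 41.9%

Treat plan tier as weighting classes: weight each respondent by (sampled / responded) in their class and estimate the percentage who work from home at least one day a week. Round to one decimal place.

39.6%

Weighting each respondent by the inverse class response rate inflates each class back to its sampled size, so the class weight is n_sampled:
  Tier 1: 180 × 39.7 = 7146
  Tier 2: 320 × 37.5 = 12,000
  Tier 3: 300 × 41.9 = 12,570
Adjusted estimate = 31,716 / 800 = 39.645 → 39.6%.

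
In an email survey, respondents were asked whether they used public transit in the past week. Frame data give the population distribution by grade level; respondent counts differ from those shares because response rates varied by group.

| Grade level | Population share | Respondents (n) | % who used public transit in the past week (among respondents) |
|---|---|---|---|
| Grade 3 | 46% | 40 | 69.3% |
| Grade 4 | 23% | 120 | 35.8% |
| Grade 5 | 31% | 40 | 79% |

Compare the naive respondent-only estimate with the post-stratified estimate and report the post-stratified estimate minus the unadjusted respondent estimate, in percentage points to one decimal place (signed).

Naive respondent-only estimate (weights = respondent counts):
  (40/200)×69.3 + (120/200)×35.8 + (40/200)×79 = 51.14%
Reweighting by population grade level shares:
  0.46×69.3 + 0.23×35.8 + 0.31×79 = 64.602%
Difference = 64.602 − 51.14 = 13.462 pp.

+13.5 percentage points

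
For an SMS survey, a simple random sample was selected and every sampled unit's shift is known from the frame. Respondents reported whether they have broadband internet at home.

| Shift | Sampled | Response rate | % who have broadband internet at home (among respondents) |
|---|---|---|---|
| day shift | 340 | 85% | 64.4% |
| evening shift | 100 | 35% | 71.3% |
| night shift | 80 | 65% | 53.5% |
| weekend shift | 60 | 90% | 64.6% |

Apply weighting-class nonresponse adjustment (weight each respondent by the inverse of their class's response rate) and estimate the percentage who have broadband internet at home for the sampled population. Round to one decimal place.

64.1%

Each respondent's weight = sampled/responded in their class; summing within a class gives n_sampled, so:
  day shift: 340 × 64.4 = 21896
  evening shift: 100 × 71.3 = 7130
  night shift: 80 × 53.5 = 4280
  weekend shift: 60 × 64.6 = 3876
Adjusted estimate = 37,182 / 580 = 64.1069 → 64.1%.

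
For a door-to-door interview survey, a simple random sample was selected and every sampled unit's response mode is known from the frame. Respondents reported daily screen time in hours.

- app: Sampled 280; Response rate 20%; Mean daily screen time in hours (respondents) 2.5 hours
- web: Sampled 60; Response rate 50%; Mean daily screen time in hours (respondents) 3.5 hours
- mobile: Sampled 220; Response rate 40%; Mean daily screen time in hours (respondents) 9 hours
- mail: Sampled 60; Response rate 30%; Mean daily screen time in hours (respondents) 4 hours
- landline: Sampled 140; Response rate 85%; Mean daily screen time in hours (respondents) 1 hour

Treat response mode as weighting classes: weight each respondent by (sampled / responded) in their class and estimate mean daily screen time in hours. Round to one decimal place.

4.3

Each respondent's weight = sampled/responded in their class; summing within a class gives n_sampled, so:
  app: 280 × 2.5 = 700
  web: 60 × 3.5 = 210
  mobile: 220 × 9 = 1980
  mail: 60 × 4 = 240
  landline: 140 × 1 = 140
Adjusted estimate = 3270 / 760 = 4.30263 → 4.3.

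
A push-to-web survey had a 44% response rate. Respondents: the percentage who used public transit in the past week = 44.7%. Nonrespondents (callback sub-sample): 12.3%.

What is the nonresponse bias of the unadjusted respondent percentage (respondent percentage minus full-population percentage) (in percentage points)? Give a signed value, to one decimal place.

Nonresponse fraction = 1 − 0.44 = 0.56.
Bias = (nonresponse fraction) × (respondent percentage − nonrespondent percentage)
     = 0.56 × (44.7 − 12.3) = 0.56 × 32.4 = 18.144.

+18.1 percentage points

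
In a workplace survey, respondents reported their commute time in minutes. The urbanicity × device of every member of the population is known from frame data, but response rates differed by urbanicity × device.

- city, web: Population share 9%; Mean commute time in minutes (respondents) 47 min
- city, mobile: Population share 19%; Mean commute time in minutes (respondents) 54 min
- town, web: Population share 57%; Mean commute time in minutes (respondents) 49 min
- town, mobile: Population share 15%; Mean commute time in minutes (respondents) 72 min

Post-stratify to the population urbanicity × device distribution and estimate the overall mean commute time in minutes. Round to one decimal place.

Each cell contributes population-share × respondent value:
  city, web: 0.09 × 47 = 4.23
  city, mobile: 0.19 × 54 = 10.26
  town, web: 0.57 × 49 = 27.93
  town, mobile: 0.15 × 72 = 10.8
Post-stratified estimate = 53.22 → 53.2.

53.2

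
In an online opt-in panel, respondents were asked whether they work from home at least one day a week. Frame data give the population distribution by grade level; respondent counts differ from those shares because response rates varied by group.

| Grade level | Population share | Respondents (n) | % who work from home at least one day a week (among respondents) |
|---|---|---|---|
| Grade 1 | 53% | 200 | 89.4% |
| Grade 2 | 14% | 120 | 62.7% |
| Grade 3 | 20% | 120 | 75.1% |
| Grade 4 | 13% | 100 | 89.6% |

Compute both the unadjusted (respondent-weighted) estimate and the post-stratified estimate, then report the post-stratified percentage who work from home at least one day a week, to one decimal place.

Without adjustment, the pooled respondent share is:
  (200/540)×89.4 + (120/540)×62.7 + (120/540)×75.1 + (100/540)×89.6 = 80.3259%
Post-stratifying to population shares instead:
  0.53×89.4 + 0.14×62.7 + 0.2×75.1 + 0.13×89.6 = 82.828%

82.8%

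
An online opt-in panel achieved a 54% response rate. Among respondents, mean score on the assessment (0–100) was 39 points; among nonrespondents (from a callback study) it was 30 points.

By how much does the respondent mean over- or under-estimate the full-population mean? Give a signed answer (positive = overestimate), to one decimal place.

Nonresponse fraction = 1 − 0.54 = 0.46.
Bias = (nonresponse fraction) × (respondent mean − nonrespondent mean)
     = 0.46 × (39 − 30) = 0.46 × 9 = 4.14.

+4.1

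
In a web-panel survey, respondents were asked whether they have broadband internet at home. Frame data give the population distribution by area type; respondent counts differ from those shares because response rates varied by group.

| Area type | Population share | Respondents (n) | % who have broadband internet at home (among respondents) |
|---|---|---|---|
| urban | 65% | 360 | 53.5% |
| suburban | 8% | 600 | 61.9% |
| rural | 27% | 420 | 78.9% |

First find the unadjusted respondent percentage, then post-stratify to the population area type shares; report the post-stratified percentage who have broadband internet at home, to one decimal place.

Unadjusted (pooled respondent) estimate weights by respondent counts:
  (360/1380)×53.5 + (600/1380)×61.9 + (420/1380)×78.9 = 64.8826%
Post-stratified estimate weights by population shares:
  0.65×53.5 + 0.08×61.9 + 0.27×78.9 = 61.03%

61.0%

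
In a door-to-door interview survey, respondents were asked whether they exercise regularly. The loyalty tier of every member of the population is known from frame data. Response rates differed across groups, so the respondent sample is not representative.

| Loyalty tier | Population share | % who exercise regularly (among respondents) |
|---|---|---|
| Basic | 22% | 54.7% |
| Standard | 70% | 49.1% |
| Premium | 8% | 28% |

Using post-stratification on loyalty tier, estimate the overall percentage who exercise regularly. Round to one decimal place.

48.6%

Each cell contributes population-share × respondent value:
  Basic: 0.22 × 54.7 = 12.034
  Standard: 0.7 × 49.1 = 34.37
  Premium: 0.08 × 28 = 2.24
Post-stratified estimate = 48.644 → 48.6%.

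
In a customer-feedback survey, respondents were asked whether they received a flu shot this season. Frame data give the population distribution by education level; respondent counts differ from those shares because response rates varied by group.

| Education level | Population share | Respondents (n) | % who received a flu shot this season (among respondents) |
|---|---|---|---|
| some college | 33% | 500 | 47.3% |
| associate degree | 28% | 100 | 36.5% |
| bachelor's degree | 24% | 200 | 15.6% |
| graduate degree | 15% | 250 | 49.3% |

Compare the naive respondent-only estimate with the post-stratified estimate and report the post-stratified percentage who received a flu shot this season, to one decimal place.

37.0%

Naive respondent-only estimate (weights = respondent counts):
  (500/1050)×47.3 + (100/1050)×36.5 + (200/1050)×15.6 + (250/1050)×49.3 = 40.7095%
Reweighting by population education level shares:
  0.33×47.3 + 0.28×36.5 + 0.24×15.6 + 0.15×49.3 = 36.968%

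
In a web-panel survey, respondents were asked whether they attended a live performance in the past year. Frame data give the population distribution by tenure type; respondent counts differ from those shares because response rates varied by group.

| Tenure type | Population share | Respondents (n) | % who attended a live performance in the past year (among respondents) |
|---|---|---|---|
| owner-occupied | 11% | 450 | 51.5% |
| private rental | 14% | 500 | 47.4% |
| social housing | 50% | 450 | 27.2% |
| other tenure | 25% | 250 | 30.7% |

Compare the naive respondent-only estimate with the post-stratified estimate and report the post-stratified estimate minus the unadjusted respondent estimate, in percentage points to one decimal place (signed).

Naive respondent-only estimate (weights = respondent counts):
  (450/1650)×51.5 + (500/1650)×47.4 + (450/1650)×27.2 + (250/1650)×30.7 = 40.4788%
Post-stratified estimate weights by population shares:
  0.11×51.5 + 0.14×47.4 + 0.5×27.2 + 0.25×30.7 = 33.576%
Difference = 33.576 − 40.4788 = -6.9028 pp.

-6.9 percentage points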